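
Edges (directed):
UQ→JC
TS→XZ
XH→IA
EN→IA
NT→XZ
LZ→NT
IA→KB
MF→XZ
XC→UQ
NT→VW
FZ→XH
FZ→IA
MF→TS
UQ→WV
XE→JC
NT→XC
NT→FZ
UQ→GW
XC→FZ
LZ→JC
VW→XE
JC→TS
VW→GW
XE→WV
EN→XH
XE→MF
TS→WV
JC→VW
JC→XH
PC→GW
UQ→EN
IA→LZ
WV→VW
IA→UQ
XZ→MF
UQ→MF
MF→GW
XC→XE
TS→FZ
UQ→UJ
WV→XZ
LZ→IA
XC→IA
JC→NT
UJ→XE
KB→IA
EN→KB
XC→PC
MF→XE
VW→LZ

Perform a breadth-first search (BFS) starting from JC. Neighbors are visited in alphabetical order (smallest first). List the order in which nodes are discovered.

Visit JC; enqueue NT, TS, VW, XH → queue [NT, TS, VW, XH]
Visit NT; enqueue FZ, XC, XZ → queue [TS, VW, XH, FZ, XC, XZ]
Visit TS; enqueue WV → queue [VW, XH, FZ, XC, XZ, WV]
Visit VW; enqueue GW, LZ, XE → queue [XH, FZ, XC, XZ, WV, GW, LZ, XE]
Visit XH; enqueue IA → queue [FZ, XC, XZ, WV, GW, LZ, XE, IA]
Visit FZ → queue [XC, XZ, WV, GW, LZ, XE, IA]
Visit XC; enqueue PC, UQ → queue [XZ, WV, GW, LZ, XE, IA, PC, UQ]
Visit XZ; enqueue MF → queue [WV, GW, LZ, XE, IA, PC, UQ, MF]
Visit WV → queue [GW, LZ, XE, IA, PC, UQ, MF]
Visit GW → queue [LZ, XE, IA, PC, UQ, MF]
Visit LZ → queue [XE, IA, PC, UQ, MF]
Visit XE → queue [IA, PC, UQ, MF]
Visit IA; enqueue KB → queue [PC, UQ, MF, KB]
Visit PC → queue [UQ, MF, KB]
Visit UQ; enqueue EN, UJ → queue [MF, KB, EN, UJ]
Visit MF → queue [KB, EN, UJ]
Visit KB → queue [EN, UJ]
Visit EN → queue [UJ]
Visit UJ → queue []

JC, NT, TS, VW, XH, FZ, XC, XZ, WV, GW, LZ, XE, IA, PC, UQ, MF, KB, EN, UJ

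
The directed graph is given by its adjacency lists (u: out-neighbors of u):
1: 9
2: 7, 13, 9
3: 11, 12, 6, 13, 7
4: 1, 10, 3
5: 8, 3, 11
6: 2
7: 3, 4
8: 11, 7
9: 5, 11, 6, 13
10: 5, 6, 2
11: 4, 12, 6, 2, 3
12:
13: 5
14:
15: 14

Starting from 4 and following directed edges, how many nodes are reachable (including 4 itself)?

13

BFS from 4 visits: 4, 1, 3, 10, 9, 6, 7, 11, 12, 13, 2, 5, 8
Reachable nodes: 13 of 15 total.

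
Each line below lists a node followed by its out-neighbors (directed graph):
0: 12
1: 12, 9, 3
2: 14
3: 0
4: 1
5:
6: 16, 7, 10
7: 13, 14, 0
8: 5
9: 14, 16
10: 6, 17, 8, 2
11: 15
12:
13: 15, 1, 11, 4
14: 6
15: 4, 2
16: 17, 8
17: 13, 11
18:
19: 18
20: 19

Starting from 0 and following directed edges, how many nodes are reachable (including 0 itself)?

BFS from 0 visits: 0, 12
Reachable nodes: 2 of 21 total.

2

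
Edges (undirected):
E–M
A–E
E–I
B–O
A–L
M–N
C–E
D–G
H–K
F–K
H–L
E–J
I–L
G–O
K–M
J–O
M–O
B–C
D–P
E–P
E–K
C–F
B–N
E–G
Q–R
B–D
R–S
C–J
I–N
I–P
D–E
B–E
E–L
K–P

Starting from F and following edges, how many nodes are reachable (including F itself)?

16

BFS from F visits: F, K, C, P, M, H, E, J, B, I, D, O, N, L, G, A
Reachable nodes: 16 of 19 total.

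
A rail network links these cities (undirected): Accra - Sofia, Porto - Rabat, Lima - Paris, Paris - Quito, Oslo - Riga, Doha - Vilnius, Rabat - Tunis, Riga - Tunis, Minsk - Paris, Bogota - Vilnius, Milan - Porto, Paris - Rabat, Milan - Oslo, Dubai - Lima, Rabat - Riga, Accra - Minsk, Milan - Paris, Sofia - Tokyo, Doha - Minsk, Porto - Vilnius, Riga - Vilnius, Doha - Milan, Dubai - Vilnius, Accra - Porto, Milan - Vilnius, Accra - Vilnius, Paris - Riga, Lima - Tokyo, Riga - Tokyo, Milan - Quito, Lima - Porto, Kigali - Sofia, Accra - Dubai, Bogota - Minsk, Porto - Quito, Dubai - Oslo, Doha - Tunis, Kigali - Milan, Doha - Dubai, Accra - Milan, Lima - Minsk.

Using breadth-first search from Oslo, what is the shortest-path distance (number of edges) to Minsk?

3

Level 0: Oslo
Level 1: Dubai, Milan, Riga
Level 2: Accra, Doha, Kigali, Lima, Paris, Porto, Quito, Rabat, Tokyo, Tunis, Vilnius
Level 3: Bogota, Minsk, Sofia
Minsk first appears at level 3.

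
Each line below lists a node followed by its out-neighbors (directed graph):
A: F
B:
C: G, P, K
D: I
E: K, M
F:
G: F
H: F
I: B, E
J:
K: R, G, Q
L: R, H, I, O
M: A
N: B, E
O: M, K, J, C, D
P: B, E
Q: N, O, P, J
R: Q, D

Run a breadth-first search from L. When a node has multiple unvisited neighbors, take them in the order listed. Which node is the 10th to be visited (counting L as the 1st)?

E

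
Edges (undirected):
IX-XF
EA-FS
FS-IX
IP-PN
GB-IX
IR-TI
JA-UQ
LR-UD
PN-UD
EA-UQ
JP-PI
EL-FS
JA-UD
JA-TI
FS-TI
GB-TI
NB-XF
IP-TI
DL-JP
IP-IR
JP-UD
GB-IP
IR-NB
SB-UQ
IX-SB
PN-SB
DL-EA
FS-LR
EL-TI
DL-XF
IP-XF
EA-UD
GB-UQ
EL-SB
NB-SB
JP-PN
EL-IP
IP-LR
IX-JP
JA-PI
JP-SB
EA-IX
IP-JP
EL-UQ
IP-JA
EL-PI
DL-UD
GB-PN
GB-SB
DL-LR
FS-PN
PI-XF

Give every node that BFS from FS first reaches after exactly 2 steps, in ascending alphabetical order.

Level 0: FS
Level 1: EA, EL, IX, LR, PN, TI
Level 2: DL, GB, IP, IR, JA, JP, PI, SB, UD, UQ, XF
Level 3: NB

DL, GB, IP, IR, JA, JP, PI, SB, UD, UQ, XF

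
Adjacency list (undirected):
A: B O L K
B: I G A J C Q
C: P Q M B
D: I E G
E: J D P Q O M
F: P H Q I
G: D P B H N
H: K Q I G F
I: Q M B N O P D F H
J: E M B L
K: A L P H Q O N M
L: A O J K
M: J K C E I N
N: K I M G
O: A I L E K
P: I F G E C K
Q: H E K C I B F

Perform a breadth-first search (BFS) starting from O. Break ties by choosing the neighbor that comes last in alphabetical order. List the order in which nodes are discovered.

Visit O; enqueue L, K, I, E, A → queue [L, K, I, E, A]
Visit L; enqueue J → queue [K, I, E, A, J]
Visit K; enqueue Q, P, N, M, H → queue [I, E, A, J, Q, P, N, M, H]
Visit I; enqueue F, D, B → queue [E, A, J, Q, P, N, M, H, F, D, B]
Visit E → queue [A, J, Q, P, N, M, H, F, D, B]
Visit A → queue [J, Q, P, N, M, H, F, D, B]
Visit J → queue [Q, P, N, M, H, F, D, B]
Visit Q; enqueue C → queue [P, N, M, H, F, D, B, C]
Visit P; enqueue G → queue [N, M, H, F, D, B, C, G]
Visit N → queue [M, H, F, D, B, C, G]
Visit M → queue [H, F, D, B, C, G]
Visit H → queue [F, D, B, C, G]
Visit F → queue [D, B, C, G]
Visit D → queue [B, C, G]
Visit B → queue [C, G]
Visit C → queue [G]
Visit G → queue []

O, L, K, I, E, A, J, Q, P, N, M, H, F, D, B, C, G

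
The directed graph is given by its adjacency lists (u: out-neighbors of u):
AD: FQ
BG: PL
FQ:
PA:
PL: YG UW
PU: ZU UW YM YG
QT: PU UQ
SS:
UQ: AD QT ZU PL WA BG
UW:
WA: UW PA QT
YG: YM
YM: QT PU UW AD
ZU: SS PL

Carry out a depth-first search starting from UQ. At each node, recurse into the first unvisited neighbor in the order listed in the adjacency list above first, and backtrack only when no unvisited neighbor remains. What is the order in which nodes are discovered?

Visit UQ
UQ → AD
AD → FQ
UQ → QT
QT → PU
PU → ZU
ZU → SS
ZU → PL
PL → YG
YG → YM
YM → UW
UQ → WA
WA → PA
UQ → BG

UQ AD FQ QT PU ZU SS PL YG YM UW WA PA BG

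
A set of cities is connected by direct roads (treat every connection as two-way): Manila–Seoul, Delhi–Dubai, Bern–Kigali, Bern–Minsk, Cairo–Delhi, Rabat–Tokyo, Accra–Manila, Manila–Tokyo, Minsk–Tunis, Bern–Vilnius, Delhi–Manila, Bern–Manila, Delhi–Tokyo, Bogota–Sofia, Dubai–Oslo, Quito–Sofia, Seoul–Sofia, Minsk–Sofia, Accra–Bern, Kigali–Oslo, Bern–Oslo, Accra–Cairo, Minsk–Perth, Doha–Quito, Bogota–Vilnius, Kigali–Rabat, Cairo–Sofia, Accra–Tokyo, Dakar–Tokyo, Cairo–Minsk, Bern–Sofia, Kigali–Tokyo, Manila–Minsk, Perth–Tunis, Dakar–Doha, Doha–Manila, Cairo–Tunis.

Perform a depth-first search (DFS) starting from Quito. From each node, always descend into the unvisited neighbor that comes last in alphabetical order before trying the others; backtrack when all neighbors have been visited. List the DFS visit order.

Visit Quito
Quito → Sofia
Sofia → Seoul
Seoul → Manila
Manila → Tokyo
Tokyo → Rabat
Rabat → Kigali
Kigali → Oslo
Oslo → Dubai
Dubai → Delhi
Delhi → Cairo
Cairo → Tunis
Tunis → Perth
Perth → Minsk
Minsk → Bern
Bern → Vilnius
Vilnius → Bogota
Bern → Accra
Tokyo → Dakar
Dakar → Doha

Quito -> Sofia -> Seoul -> Manila -> Tokyo -> Rabat -> Kigali -> Oslo -> Dubai -> Delhi -> Cairo -> Tunis -> Perth -> Minsk -> Bern -> Vilnius -> Bogota -> Accra -> Dakar -> Doha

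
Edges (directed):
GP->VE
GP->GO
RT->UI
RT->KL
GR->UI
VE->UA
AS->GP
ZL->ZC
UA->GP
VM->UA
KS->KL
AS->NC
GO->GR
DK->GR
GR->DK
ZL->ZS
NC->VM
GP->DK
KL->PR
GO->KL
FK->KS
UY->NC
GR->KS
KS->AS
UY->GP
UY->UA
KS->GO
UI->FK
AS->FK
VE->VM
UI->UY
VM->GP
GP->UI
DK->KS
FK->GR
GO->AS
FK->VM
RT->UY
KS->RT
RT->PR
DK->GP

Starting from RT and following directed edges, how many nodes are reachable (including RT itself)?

BFS from RT visits: RT, UY, UI, PR, KL, UA, NC, GP, FK, VM, VE, GO, DK, KS, GR, AS
Reachable nodes: 16 of 19 total.

16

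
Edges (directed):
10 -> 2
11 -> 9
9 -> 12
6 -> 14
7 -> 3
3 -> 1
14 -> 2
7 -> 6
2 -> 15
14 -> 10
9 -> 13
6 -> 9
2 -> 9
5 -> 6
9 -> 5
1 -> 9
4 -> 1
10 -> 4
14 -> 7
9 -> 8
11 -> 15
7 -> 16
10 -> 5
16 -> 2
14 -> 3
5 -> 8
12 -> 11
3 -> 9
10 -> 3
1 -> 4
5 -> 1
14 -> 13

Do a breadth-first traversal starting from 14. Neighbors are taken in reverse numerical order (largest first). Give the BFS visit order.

Visit 14; enqueue 13, 10, 7, 3, 2 → queue [13, 10, 7, 3, 2]
Visit 13 → queue [10, 7, 3, 2]
Visit 10; enqueue 5, 4 → queue [7, 3, 2, 5, 4]
Visit 7; enqueue 16, 6 → queue [3, 2, 5, 4, 16, 6]
Visit 3; enqueue 9, 1 → queue [2, 5, 4, 16, 6, 9, 1]
Visit 2; enqueue 15 → queue [5, 4, 16, 6, 9, 1, 15]
Visit 5; enqueue 8 → queue [4, 16, 6, 9, 1, 15, 8]
Visit 4 → queue [16, 6, 9, 1, 15, 8]
Visit 16 → queue [6, 9, 1, 15, 8]
Visit 6 → queue [9, 1, 15, 8]
Visit 9; enqueue 12 → queue [1, 15, 8, 12]
Visit 1 → queue [15, 8, 12]
Visit 15 → queue [8, 12]
Visit 8 → queue [12]
Visit 12; enqueue 11 → queue [11]
Visit 11 → queue []

14 -> 13 -> 10 -> 7 -> 3 -> 2 -> 5 -> 4 -> 16 -> 6 -> 9 -> 1 -> 15 -> 8 -> 12 -> 11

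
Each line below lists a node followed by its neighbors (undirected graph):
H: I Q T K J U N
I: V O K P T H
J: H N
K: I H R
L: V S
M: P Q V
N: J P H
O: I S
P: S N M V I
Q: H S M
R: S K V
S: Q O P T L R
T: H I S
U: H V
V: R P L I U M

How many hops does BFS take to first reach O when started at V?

2

Level 0: V
Level 1: I, L, M, P, R, U
Level 2: H, K, N, O, Q, S, T
Level 3: J
O first appears at level 2.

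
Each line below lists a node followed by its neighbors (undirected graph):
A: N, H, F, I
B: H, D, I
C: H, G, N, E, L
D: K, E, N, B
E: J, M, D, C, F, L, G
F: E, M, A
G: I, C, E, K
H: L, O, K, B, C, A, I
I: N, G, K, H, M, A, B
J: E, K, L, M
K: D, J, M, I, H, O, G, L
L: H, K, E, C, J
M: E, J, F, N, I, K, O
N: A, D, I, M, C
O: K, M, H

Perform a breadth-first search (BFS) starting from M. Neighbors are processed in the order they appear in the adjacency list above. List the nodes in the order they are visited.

Visit M; enqueue E, J, F, N, I, K, O → queue [E, J, F, N, I, K, O]
Visit E; enqueue D, C, L, G → queue [J, F, N, I, K, O, D, C, L, G]
Visit J → queue [F, N, I, K, O, D, C, L, G]
Visit F; enqueue A → queue [N, I, K, O, D, C, L, G, A]
Visit N → queue [I, K, O, D, C, L, G, A]
Visit I; enqueue H, B → queue [K, O, D, C, L, G, A, H, B]
Visit K → queue [O, D, C, L, G, A, H, B]
Visit O → queue [D, C, L, G, A, H, B]
Visit D → queue [C, L, G, A, H, B]
Visit C → queue [L, G, A, H, B]
Visit L → queue [G, A, H, B]
Visit G → queue [A, H, B]
Visit A → queue [H, B]
Visit H → queue [B]
Visit B → queue []

M E J F N I K O D C L G A H B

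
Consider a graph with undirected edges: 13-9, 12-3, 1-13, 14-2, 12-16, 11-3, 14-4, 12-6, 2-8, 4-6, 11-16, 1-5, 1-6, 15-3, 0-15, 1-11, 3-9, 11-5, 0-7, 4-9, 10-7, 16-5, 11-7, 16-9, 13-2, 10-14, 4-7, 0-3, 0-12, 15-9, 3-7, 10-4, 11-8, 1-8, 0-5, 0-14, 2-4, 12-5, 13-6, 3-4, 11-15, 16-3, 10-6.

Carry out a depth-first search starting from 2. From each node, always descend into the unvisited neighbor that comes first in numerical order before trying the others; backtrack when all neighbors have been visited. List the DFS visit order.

Visit 2
2 → 4
4 → 3
3 → 0
0 → 5
5 → 1
1 → 6
6 → 10
10 → 7
7 → 11
11 → 8
11 → 15
15 → 9
9 → 13
9 → 16
16 → 12
10 → 14

2, 4, 3, 0, 5, 1, 6, 10, 7, 11, 8, 15, 9, 13, 16, 12, 14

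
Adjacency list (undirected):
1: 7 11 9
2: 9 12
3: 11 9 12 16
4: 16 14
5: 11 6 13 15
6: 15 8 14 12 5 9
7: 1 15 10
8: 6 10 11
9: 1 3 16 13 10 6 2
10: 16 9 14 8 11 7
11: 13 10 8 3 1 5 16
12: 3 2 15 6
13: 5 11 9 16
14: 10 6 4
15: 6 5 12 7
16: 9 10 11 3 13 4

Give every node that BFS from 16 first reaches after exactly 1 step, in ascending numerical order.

3, 4, 9, 10, 11, 13

Level 0: 16
Level 1: 3, 4, 9, 10, 11, 13
Level 2: 1, 2, 5, 6, 7, 8, 12, 14
Level 3: 15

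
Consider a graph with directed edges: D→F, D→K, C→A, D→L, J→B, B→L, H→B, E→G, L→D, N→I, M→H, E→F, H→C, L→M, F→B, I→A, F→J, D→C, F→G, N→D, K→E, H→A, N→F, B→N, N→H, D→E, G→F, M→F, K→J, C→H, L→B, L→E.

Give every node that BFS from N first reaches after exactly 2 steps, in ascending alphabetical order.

Level 0: N
Level 1: D, F, H, I
Level 2: A, B, C, E, G, J, K, L
Level 3: M

A, B, C, E, G, J, K, L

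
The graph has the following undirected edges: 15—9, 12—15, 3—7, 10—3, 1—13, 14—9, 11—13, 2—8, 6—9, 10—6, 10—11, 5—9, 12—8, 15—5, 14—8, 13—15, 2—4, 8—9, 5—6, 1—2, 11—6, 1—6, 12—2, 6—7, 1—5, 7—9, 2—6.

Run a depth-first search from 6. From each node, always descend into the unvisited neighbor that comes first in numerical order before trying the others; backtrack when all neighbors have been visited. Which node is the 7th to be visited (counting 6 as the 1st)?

Visit 6
6 → 1
1 → 2
2 → 4
2 → 8
8 → 9
9 → 5
5 → 15
15 → 12
15 → 13
13 → 11
11 → 10
10 → 3
3 → 7
9 → 14

Visit order: 6, 1, 2, 4, 8, 9, 5, 15, 12, 13, 11, 10, 3, 7, 14

5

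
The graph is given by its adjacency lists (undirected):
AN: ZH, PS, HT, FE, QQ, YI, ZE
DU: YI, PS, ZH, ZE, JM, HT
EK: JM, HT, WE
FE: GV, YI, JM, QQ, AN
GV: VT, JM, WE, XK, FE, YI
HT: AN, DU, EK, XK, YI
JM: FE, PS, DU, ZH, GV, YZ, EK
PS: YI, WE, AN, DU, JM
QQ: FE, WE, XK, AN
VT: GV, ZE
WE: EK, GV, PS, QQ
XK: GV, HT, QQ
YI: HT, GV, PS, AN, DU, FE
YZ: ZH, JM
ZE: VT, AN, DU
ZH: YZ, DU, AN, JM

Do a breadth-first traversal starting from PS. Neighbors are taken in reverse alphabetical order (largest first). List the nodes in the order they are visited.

Visit PS; enqueue YI, WE, JM, DU, AN → queue [YI, WE, JM, DU, AN]
Visit YI; enqueue HT, GV, FE → queue [WE, JM, DU, AN, HT, GV, FE]
Visit WE; enqueue QQ, EK → queue [JM, DU, AN, HT, GV, FE, QQ, EK]
Visit JM; enqueue ZH, YZ → queue [DU, AN, HT, GV, FE, QQ, EK, ZH, YZ]
Visit DU; enqueue ZE → queue [AN, HT, GV, FE, QQ, EK, ZH, YZ, ZE]
Visit AN → queue [HT, GV, FE, QQ, EK, ZH, YZ, ZE]
Visit HT; enqueue XK → queue [GV, FE, QQ, EK, ZH, YZ, ZE, XK]
Visit GV; enqueue VT → queue [FE, QQ, EK, ZH, YZ, ZE, XK, VT]
Visit FE → queue [QQ, EK, ZH, YZ, ZE, XK, VT]
Visit QQ → queue [EK, ZH, YZ, ZE, XK, VT]
Visit EK → queue [ZH, YZ, ZE, XK, VT]
Visit ZH → queue [YZ, ZE, XK, VT]
Visit YZ → queue [ZE, XK, VT]
Visit ZE → queue [XK, VT]
Visit XK → queue [VT]
Visit VT → queue []

PS, YI, WE, JM, DU, AN, HT, GV, FE, QQ, EK, ZH, YZ, ZE, XK, VT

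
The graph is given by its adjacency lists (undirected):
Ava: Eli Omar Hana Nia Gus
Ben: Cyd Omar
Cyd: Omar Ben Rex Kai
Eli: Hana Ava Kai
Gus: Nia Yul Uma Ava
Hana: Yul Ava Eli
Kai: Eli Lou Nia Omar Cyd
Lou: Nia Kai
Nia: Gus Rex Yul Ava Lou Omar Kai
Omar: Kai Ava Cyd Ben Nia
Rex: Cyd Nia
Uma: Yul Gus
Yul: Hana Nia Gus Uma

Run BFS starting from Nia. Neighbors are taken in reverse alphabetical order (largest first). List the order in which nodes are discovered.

Visit Nia; enqueue Yul, Rex, Omar, Lou, Kai, Gus, Ava → queue [Yul, Rex, Omar, Lou, Kai, Gus, Ava]
Visit Yul; enqueue Uma, Hana → queue [Rex, Omar, Lou, Kai, Gus, Ava, Uma, Hana]
Visit Rex; enqueue Cyd → queue [Omar, Lou, Kai, Gus, Ava, Uma, Hana, Cyd]
Visit Omar; enqueue Ben → queue [Lou, Kai, Gus, Ava, Uma, Hana, Cyd, Ben]
Visit Lou → queue [Kai, Gus, Ava, Uma, Hana, Cyd, Ben]
Visit Kai; enqueue Eli → queue [Gus, Ava, Uma, Hana, Cyd, Ben, Eli]
Visit Gus → queue [Ava, Uma, Hana, Cyd, Ben, Eli]
Visit Ava → queue [Uma, Hana, Cyd, Ben, Eli]
Visit Uma → queue [Hana, Cyd, Ben, Eli]
Visit Hana → queue [Cyd, Ben, Eli]
Visit Cyd → queue [Ben, Eli]
Visit Ben → queue [Eli]
Visit Eli → queue []

Nia Yul Rex Omar Lou Kai Gus Ava Uma Hana Cyd Ben Eli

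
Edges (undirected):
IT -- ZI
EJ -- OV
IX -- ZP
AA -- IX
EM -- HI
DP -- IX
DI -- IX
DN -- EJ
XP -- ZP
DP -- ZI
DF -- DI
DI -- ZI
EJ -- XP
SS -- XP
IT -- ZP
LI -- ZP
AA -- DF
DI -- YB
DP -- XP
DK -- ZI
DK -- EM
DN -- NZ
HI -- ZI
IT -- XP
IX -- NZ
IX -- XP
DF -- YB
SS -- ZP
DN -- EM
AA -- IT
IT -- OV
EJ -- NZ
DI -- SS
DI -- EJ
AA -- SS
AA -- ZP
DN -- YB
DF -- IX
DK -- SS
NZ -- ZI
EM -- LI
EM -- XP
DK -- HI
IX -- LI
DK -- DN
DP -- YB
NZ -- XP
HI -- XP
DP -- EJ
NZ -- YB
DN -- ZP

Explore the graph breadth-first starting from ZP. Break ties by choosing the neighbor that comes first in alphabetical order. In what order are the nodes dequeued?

ZP → AA → DN → IT → IX → LI → SS → XP → DF → DK → EJ → EM → NZ → YB → OV → ZI → DI → DP → HI

Visit ZP; enqueue AA, DN, IT, IX, LI, SS, XP → queue [AA, DN, IT, IX, LI, SS, XP]
Visit AA; enqueue DF → queue [DN, IT, IX, LI, SS, XP, DF]
Visit DN; enqueue DK, EJ, EM, NZ, YB → queue [IT, IX, LI, SS, XP, DF, DK, EJ, EM, NZ, YB]
Visit IT; enqueue OV, ZI → queue [IX, LI, SS, XP, DF, DK, EJ, EM, NZ, YB, OV, ZI]
Visit IX; enqueue DI, DP → queue [LI, SS, XP, DF, DK, EJ, EM, NZ, YB, OV, ZI, DI, DP]
Visit LI → queue [SS, XP, DF, DK, EJ, EM, NZ, YB, OV, ZI, DI, DP]
Visit SS → queue [XP, DF, DK, EJ, EM, NZ, YB, OV, ZI, DI, DP]
Visit XP; enqueue HI → queue [DF, DK, EJ, EM, NZ, YB, OV, ZI, DI, DP, HI]
Visit DF → queue [DK, EJ, EM, NZ, YB, OV, ZI, DI, DP, HI]
Visit DK → queue [EJ, EM, NZ, YB, OV, ZI, DI, DP, HI]
Visit EJ → queue [EM, NZ, YB, OV, ZI, DI, DP, HI]
Visit EM → queue [NZ, YB, OV, ZI, DI, DP, HI]
Visit NZ → queue [YB, OV, ZI, DI, DP, HI]
Visit YB → queue [OV, ZI, DI, DP, HI]
Visit OV → queue [ZI, DI, DP, HI]
Visit ZI → queue [DI, DP, HI]
Visit DI → queue [DP, HI]
Visit DP → queue [HI]
Visit HI → queue []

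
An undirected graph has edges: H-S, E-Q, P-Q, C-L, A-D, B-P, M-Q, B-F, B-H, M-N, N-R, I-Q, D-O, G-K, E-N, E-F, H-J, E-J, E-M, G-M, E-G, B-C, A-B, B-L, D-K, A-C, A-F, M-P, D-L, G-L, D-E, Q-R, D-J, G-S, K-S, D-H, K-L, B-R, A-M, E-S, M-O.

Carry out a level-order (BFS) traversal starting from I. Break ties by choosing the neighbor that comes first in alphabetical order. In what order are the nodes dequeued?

I Q E M P R D F G J N S A O B H K L C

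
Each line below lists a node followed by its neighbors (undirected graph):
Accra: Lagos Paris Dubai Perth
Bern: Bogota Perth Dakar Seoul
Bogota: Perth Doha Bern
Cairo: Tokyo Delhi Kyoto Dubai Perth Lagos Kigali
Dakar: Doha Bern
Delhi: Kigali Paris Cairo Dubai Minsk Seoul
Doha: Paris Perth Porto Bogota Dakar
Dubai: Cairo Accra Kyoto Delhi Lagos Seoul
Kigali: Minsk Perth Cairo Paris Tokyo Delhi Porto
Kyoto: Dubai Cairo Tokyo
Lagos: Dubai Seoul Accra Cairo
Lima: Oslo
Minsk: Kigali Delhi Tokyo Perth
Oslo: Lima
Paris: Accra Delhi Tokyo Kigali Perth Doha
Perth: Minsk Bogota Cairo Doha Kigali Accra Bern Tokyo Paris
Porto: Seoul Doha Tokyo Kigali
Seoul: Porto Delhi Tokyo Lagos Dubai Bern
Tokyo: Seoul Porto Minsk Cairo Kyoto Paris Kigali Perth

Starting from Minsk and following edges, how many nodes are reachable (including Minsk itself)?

BFS from Minsk visits: Minsk, Kigali, Delhi, Tokyo, Perth, Cairo, Paris, Porto, Dubai, Seoul, Kyoto, Bogota, Doha, Accra, Bern, Lagos, Dakar
Reachable nodes: 17 of 19 total.

17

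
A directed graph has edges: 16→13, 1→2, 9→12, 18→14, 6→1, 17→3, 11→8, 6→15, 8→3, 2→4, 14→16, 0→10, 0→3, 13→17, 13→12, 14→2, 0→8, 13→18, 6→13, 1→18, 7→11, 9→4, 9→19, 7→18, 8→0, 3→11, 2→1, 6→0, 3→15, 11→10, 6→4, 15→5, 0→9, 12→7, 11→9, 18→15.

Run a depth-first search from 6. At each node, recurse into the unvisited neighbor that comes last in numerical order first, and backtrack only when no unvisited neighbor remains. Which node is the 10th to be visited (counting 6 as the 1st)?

1

Visit 6
6 → 15
15 → 5
6 → 13
13 → 18
18 → 14
14 → 16
14 → 2
2 → 4
2 → 1
13 → 17
17 → 3
3 → 11
11 → 10
11 → 9
9 → 19
9 → 12
12 → 7
11 → 8
8 → 0

Visit order: 6, 15, 5, 13, 18, 14, 16, 2, 4, 1, 17, 3, 11, 10, 9, 19, 12, 7, 8, 0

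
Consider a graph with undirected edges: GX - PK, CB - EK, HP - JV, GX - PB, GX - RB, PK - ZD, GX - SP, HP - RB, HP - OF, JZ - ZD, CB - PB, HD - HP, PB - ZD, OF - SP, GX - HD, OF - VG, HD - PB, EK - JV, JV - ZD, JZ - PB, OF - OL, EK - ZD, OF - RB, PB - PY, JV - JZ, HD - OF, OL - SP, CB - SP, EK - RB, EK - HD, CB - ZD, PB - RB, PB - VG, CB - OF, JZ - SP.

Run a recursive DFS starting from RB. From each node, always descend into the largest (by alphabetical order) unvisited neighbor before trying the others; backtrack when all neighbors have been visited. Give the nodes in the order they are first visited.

RB → PB → ZD → PK → GX → SP → OL → OF → VG → HP → JV → JZ → EK → HD → CB → PY

Visit RB
RB → PB
PB → ZD
ZD → PK
PK → GX
GX → SP
SP → OL
OL → OF
OF → VG
OF → HP
HP → JV
JV → JZ
JV → EK
EK → HD
EK → CB
PB → PY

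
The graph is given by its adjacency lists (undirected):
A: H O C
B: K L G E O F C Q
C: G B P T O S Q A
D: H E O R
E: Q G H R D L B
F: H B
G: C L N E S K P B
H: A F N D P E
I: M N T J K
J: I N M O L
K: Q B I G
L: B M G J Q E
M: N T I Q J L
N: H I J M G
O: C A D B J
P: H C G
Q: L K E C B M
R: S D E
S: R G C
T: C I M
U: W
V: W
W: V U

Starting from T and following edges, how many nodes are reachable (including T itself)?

BFS from T visits: T, M, I, C, Q, N, L, J, K, S, P, O, G, B, A, E, H, R, D, F
Reachable nodes: 20 of 23 total.

20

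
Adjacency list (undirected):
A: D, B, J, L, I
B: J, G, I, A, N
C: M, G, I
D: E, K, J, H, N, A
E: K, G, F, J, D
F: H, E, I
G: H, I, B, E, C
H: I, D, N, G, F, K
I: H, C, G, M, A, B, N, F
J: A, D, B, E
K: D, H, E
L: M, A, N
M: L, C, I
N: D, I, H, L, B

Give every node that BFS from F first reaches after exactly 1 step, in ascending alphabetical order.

E, H, I

Level 0: F
Level 1: E, H, I
Level 2: A, B, C, D, G, J, K, M, N
Level 3: L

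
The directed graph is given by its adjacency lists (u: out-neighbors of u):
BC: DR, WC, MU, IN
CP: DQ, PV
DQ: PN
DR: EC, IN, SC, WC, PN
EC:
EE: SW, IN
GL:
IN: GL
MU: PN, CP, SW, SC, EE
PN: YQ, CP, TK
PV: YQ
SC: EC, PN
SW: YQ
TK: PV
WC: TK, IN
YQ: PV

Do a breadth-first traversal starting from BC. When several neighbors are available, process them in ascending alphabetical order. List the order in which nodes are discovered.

Visit BC; enqueue DR, IN, MU, WC → queue [DR, IN, MU, WC]
Visit DR; enqueue EC, PN, SC → queue [IN, MU, WC, EC, PN, SC]
Visit IN; enqueue GL → queue [MU, WC, EC, PN, SC, GL]
Visit MU; enqueue CP, EE, SW → queue [WC, EC, PN, SC, GL, CP, EE, SW]
Visit WC; enqueue TK → queue [EC, PN, SC, GL, CP, EE, SW, TK]
Visit EC → queue [PN, SC, GL, CP, EE, SW, TK]
Visit PN; enqueue YQ → queue [SC, GL, CP, EE, SW, TK, YQ]
Visit SC → queue [GL, CP, EE, SW, TK, YQ]
Visit GL → queue [CP, EE, SW, TK, YQ]
Visit CP; enqueue DQ, PV → queue [EE, SW, TK, YQ, DQ, PV]
Visit EE → queue [SW, TK, YQ, DQ, PV]
Visit SW → queue [TK, YQ, DQ, PV]
Visit TK → queue [YQ, DQ, PV]
Visit YQ → queue [DQ, PV]
Visit DQ → queue [PV]
Visit PV → queue []

BC, DR, IN, MU, WC, EC, PN, SC, GL, CP, EE, SW, TK, YQ, DQ, PV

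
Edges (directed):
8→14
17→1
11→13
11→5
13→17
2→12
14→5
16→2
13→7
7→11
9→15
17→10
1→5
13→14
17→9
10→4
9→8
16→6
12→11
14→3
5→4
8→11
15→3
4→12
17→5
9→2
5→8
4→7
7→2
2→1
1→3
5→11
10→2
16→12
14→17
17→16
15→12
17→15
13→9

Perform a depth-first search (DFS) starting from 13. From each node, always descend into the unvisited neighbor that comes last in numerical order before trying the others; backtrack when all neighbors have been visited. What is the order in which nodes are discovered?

13 → 17 → 16 → 12 → 11 → 5 → 8 → 14 → 3 → 4 → 7 → 2 → 1 → 6 → 15 → 10 → 9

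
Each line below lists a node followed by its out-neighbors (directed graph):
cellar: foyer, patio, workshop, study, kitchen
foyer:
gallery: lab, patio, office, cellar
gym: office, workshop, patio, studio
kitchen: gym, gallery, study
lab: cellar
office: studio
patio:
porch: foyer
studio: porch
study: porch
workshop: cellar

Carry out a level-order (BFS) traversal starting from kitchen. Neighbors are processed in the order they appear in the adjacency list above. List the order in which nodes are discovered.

kitchen -> gym -> gallery -> study -> office -> workshop -> patio -> studio -> lab -> cellar -> porch -> foyer

Visit kitchen; enqueue gym, gallery, study → queue [gym, gallery, study]
Visit gym; enqueue office, workshop, patio, studio → queue [gallery, study, office, workshop, patio, studio]
Visit gallery; enqueue lab, cellar → queue [study, office, workshop, patio, studio, lab, cellar]
Visit study; enqueue porch → queue [office, workshop, patio, studio, lab, cellar, porch]
Visit office → queue [workshop, patio, studio, lab, cellar, porch]
Visit workshop → queue [patio, studio, lab, cellar, porch]
Visit patio → queue [studio, lab, cellar, porch]
Visit studio → queue [lab, cellar, porch]
Visit lab → queue [cellar, porch]
Visit cellar; enqueue foyer → queue [porch, foyer]
Visit porch → queue [foyer]
Visit foyer → queue []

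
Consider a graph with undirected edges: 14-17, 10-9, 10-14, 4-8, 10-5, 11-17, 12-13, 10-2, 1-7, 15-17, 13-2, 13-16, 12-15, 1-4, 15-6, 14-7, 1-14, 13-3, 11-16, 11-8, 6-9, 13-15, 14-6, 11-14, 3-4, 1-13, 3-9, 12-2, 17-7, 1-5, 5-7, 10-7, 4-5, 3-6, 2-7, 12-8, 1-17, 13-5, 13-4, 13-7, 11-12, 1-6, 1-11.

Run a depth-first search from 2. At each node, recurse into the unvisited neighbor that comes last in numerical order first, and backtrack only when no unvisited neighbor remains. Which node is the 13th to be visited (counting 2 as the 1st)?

Visit 2
2 → 13
13 → 16
16 → 11
11 → 17
17 → 15
15 → 12
12 → 8
8 → 4
4 → 5
5 → 10
10 → 14
14 → 7
7 → 1
1 → 6
6 → 9
9 → 3

Visit order: 2, 13, 16, 11, 17, 15, 12, 8, 4, 5, 10, 14, 7, 1, 6, 9, 3

7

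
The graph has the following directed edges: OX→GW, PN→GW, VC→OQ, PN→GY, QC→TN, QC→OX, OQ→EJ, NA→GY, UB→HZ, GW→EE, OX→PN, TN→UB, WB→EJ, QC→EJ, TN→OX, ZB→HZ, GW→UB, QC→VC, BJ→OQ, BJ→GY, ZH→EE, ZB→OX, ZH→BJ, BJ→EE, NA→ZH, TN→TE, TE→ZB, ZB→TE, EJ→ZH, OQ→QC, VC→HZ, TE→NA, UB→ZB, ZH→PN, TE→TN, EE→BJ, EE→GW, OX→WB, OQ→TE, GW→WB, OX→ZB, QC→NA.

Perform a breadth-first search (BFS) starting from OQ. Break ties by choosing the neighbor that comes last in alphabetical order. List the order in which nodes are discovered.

OQ, TE, QC, EJ, ZB, TN, NA, VC, OX, ZH, HZ, UB, GY, WB, PN, GW, EE, BJ

Visit OQ; enqueue TE, QC, EJ → queue [TE, QC, EJ]
Visit TE; enqueue ZB, TN, NA → queue [QC, EJ, ZB, TN, NA]
Visit QC; enqueue VC, OX → queue [EJ, ZB, TN, NA, VC, OX]
Visit EJ; enqueue ZH → queue [ZB, TN, NA, VC, OX, ZH]
Visit ZB; enqueue HZ → queue [TN, NA, VC, OX, ZH, HZ]
Visit TN; enqueue UB → queue [NA, VC, OX, ZH, HZ, UB]
Visit NA; enqueue GY → queue [VC, OX, ZH, HZ, UB, GY]
Visit VC → queue [OX, ZH, HZ, UB, GY]
Visit OX; enqueue WB, PN, GW → queue [ZH, HZ, UB, GY, WB, PN, GW]
Visit ZH; enqueue EE, BJ → queue [HZ, UB, GY, WB, PN, GW, EE, BJ]
Visit HZ → queue [UB, GY, WB, PN, GW, EE, BJ]
Visit UB → queue [GY, WB, PN, GW, EE, BJ]
Visit GY → queue [WB, PN, GW, EE, BJ]
Visit WB → queue [PN, GW, EE, BJ]
Visit PN → queue [GW, EE, BJ]
Visit GW → queue [EE, BJ]
Visit EE → queue [BJ]
Visit BJ → queue []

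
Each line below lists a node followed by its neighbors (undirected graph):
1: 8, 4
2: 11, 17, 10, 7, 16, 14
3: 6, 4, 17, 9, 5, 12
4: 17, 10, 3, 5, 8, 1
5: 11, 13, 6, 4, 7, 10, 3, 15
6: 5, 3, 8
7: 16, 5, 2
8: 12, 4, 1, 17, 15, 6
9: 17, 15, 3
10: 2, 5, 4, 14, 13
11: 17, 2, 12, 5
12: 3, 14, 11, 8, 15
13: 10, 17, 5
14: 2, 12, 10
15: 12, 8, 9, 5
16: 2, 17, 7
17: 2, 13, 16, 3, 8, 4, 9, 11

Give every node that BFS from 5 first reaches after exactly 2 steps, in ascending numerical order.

1, 2, 8, 9, 12, 14, 16, 17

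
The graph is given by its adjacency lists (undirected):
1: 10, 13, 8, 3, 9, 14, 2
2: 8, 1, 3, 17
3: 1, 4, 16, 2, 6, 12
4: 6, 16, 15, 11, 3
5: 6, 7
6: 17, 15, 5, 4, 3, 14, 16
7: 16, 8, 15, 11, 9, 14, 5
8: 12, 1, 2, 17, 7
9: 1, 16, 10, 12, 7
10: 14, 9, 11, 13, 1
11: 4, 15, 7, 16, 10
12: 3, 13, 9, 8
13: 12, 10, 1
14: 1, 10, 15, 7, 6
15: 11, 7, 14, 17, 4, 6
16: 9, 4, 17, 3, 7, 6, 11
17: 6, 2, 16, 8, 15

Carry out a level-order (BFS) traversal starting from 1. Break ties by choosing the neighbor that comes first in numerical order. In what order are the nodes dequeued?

1, 2, 3, 8, 9, 10, 13, 14, 17, 4, 6, 12, 16, 7, 11, 15, 5

Visit 1; enqueue 2, 3, 8, 9, 10, 13, 14 → queue [2, 3, 8, 9, 10, 13, 14]
Visit 2; enqueue 17 → queue [3, 8, 9, 10, 13, 14, 17]
Visit 3; enqueue 4, 6, 12, 16 → queue [8, 9, 10, 13, 14, 17, 4, 6, 12, 16]
Visit 8; enqueue 7 → queue [9, 10, 13, 14, 17, 4, 6, 12, 16, 7]
Visit 9 → queue [10, 13, 14, 17, 4, 6, 12, 16, 7]
Visit 10; enqueue 11 → queue [13, 14, 17, 4, 6, 12, 16, 7, 11]
Visit 13 → queue [14, 17, 4, 6, 12, 16, 7, 11]
Visit 14; enqueue 15 → queue [17, 4, 6, 12, 16, 7, 11, 15]
Visit 17 → queue [4, 6, 12, 16, 7, 11, 15]
Visit 4 → queue [6, 12, 16, 7, 11, 15]
Visit 6; enqueue 5 → queue [12, 16, 7, 11, 15, 5]
Visit 12 → queue [16, 7, 11, 15, 5]
Visit 16 → queue [7, 11, 15, 5]
Visit 7 → queue [11, 15, 5]
Visit 11 → queue [15, 5]
Visit 15 → queue [5]
Visit 5 → queue []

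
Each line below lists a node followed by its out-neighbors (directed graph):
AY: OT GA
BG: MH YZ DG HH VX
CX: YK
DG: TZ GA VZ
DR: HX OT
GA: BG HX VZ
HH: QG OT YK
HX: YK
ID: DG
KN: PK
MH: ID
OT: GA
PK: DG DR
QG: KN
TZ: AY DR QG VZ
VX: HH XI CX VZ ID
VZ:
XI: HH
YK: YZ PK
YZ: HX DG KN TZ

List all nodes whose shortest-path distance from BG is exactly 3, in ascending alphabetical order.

Level 0: BG
Level 1: DG, HH, MH, VX, YZ
Level 2: CX, GA, HX, ID, KN, OT, QG, TZ, VZ, XI, YK
Level 3: AY, DR, PK

AY, DR, PK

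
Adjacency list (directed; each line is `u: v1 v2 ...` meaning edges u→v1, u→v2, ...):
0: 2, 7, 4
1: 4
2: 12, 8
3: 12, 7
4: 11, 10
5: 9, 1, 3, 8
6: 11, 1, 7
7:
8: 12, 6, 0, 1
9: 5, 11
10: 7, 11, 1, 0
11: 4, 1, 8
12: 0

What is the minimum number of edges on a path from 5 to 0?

Level 0: 5
Level 1: 1, 3, 8, 9
Level 2: 0, 4, 6, 7, 11, 12
Level 3: 2, 10
0 first appears at level 2.

2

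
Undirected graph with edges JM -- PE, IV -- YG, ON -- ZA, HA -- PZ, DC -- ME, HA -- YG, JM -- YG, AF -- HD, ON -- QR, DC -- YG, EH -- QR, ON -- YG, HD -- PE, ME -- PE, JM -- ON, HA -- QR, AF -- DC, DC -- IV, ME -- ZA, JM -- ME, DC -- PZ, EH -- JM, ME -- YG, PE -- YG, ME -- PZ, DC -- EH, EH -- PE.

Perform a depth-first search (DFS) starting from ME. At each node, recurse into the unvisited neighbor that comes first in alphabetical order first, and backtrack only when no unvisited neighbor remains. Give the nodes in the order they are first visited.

ME, DC, AF, HD, PE, EH, JM, ON, QR, HA, PZ, YG, IV, ZA

Visit ME
ME → DC
DC → AF
AF → HD
HD → PE
PE → EH
EH → JM
JM → ON
ON → QR
QR → HA
HA → PZ
HA → YG
YG → IV
ON → ZA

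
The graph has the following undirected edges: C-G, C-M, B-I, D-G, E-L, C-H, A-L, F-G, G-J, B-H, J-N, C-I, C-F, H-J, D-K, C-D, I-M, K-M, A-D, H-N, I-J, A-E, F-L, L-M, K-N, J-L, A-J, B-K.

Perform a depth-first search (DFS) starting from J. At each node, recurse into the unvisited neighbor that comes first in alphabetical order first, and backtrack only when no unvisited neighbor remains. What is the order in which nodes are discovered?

Visit J
J → A
A → D
D → C
C → F
F → G
F → L
L → E
L → M
M → I
I → B
B → H
H → N
N → K

J, A, D, C, F, G, L, E, M, I, B, H, N, K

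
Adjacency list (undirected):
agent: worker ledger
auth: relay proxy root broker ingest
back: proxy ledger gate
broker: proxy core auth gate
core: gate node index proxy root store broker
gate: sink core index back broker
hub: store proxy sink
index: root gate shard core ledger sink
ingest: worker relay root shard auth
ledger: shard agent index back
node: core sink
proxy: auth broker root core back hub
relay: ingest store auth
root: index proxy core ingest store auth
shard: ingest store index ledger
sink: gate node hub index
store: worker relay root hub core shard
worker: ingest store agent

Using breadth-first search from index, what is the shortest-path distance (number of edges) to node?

2

Level 0: index
Level 1: core, gate, ledger, root, shard, sink
Level 2: agent, auth, back, broker, hub, ingest, node, proxy, store
Level 3: relay, worker
node first appears at level 2.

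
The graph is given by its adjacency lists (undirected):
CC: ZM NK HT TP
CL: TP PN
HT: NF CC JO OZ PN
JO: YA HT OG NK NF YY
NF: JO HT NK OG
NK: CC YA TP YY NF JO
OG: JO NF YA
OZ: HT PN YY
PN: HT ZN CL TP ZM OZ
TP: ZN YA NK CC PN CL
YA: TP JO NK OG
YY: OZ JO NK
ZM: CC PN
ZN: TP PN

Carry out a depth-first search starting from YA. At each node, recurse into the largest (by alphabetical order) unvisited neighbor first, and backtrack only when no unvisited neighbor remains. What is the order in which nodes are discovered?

Visit YA
YA → TP
TP → ZN
ZN → PN
PN → ZM
ZM → CC
CC → NK
NK → YY
YY → OZ
OZ → HT
HT → NF
NF → OG
OG → JO
PN → CL

YA, TP, ZN, PN, ZM, CC, NK, YY, OZ, HT, NF, OG, JO, CL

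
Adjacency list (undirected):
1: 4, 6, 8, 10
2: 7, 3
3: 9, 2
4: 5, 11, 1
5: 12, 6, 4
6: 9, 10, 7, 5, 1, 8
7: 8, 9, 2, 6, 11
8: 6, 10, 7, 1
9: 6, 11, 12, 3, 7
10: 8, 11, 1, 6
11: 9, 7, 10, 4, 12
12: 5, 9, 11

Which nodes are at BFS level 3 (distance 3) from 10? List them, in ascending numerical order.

2, 3

Level 0: 10
Level 1: 1, 6, 8, 11
Level 2: 4, 5, 7, 9, 12
Level 3: 2, 3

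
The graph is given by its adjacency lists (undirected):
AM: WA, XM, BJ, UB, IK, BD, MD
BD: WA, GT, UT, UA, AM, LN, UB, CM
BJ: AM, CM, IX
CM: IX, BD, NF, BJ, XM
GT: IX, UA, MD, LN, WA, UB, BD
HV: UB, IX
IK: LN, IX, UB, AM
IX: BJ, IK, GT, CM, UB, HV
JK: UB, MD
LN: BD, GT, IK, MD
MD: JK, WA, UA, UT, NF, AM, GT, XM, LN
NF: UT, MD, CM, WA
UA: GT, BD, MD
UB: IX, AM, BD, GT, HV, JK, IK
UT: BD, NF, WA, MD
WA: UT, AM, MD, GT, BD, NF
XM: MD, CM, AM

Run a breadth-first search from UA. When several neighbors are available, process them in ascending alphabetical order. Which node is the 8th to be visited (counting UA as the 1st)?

UB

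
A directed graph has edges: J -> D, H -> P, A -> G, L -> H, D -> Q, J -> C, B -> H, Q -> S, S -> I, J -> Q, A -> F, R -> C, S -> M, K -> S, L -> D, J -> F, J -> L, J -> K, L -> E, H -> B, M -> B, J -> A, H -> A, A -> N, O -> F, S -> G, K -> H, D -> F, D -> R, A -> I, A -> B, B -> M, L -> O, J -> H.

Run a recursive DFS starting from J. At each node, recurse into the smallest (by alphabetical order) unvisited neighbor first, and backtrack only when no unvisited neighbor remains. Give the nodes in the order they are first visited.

Visit J
J → A
A → B
B → H
H → P
B → M
A → F
A → G
A → I
A → N
J → C
J → D
D → Q
Q → S
D → R
J → K
J → L
L → E
L → O

J A B H P M F G I N C D Q S R K L E O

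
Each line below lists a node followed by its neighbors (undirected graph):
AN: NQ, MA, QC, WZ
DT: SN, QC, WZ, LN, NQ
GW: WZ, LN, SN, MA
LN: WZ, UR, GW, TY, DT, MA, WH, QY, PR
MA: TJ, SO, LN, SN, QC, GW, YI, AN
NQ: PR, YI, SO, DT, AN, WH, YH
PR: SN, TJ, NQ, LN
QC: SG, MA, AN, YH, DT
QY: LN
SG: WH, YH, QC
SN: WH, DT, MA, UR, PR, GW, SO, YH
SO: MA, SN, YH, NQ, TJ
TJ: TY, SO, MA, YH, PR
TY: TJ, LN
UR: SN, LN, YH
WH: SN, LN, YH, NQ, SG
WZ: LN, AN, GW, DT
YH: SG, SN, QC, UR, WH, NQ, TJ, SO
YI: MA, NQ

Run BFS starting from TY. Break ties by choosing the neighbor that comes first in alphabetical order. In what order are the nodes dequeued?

Visit TY; enqueue LN, TJ → queue [LN, TJ]
Visit LN; enqueue DT, GW, MA, PR, QY, UR, WH, WZ → queue [TJ, DT, GW, MA, PR, QY, UR, WH, WZ]
Visit TJ; enqueue SO, YH → queue [DT, GW, MA, PR, QY, UR, WH, WZ, SO, YH]
Visit DT; enqueue NQ, QC, SN → queue [GW, MA, PR, QY, UR, WH, WZ, SO, YH, NQ, QC, SN]
Visit GW → queue [MA, PR, QY, UR, WH, WZ, SO, YH, NQ, QC, SN]
Visit MA; enqueue AN, YI → queue [PR, QY, UR, WH, WZ, SO, YH, NQ, QC, SN, AN, YI]
Visit PR → queue [QY, UR, WH, WZ, SO, YH, NQ, QC, SN, AN, YI]
Visit QY → queue [UR, WH, WZ, SO, YH, NQ, QC, SN, AN, YI]
Visit UR → queue [WH, WZ, SO, YH, NQ, QC, SN, AN, YI]
Visit WH; enqueue SG → queue [WZ, SO, YH, NQ, QC, SN, AN, YI, SG]
Visit WZ → queue [SO, YH, NQ, QC, SN, AN, YI, SG]
Visit SO → queue [YH, NQ, QC, SN, AN, YI, SG]
Visit YH → queue [NQ, QC, SN, AN, YI, SG]
Visit NQ → queue [QC, SN, AN, YI, SG]
Visit QC → queue [SN, AN, YI, SG]
Visit SN → queue [AN, YI, SG]
Visit AN → queue [YI, SG]
Visit YI → queue [SG]
Visit SG → queue []

TY LN TJ DT GW MA PR QY UR WH WZ SO YH NQ QC SN AN YI SG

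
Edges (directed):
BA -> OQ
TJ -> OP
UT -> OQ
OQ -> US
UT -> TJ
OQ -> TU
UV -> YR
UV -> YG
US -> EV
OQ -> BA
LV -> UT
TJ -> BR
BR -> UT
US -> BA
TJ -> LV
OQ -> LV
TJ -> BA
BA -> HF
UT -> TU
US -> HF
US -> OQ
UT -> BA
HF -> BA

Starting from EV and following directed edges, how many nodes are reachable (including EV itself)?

1

BFS from EV visits: EV
Reachable nodes: 1 of 14 total.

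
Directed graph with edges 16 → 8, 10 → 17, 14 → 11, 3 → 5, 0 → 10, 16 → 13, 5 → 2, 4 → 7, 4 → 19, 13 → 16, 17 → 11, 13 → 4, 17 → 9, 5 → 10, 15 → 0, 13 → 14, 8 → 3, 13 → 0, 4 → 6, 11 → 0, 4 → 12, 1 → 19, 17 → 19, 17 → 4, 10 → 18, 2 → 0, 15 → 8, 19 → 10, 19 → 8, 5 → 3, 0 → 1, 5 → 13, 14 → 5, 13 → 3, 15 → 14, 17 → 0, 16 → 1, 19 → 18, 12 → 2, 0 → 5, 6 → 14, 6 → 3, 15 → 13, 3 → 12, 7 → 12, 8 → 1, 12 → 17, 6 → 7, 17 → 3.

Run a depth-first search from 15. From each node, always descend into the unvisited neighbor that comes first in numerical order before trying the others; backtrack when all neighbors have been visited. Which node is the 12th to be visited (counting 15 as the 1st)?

6

Visit 15
15 → 0
0 → 1
1 → 19
19 → 8
8 → 3
3 → 5
5 → 2
5 → 10
10 → 17
17 → 4
4 → 6
6 → 7
7 → 12
6 → 14
14 → 11
17 → 9
10 → 18
5 → 13
13 → 16

Visit order: 15, 0, 1, 19, 8, 3, 5, 2, 10, 17, 4, 6, 7, 12, 14, 11, 9, 18, 13, 16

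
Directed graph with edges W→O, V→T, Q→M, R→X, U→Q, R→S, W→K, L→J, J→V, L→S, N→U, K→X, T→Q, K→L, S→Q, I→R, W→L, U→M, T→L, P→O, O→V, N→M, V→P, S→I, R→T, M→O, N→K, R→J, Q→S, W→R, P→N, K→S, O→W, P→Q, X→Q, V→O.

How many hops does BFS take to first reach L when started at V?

Level 0: V
Level 1: O, P, T
Level 2: L, N, Q, W
Level 3: J, K, M, R, S, U
Level 4: I, X
L first appears at level 2.

2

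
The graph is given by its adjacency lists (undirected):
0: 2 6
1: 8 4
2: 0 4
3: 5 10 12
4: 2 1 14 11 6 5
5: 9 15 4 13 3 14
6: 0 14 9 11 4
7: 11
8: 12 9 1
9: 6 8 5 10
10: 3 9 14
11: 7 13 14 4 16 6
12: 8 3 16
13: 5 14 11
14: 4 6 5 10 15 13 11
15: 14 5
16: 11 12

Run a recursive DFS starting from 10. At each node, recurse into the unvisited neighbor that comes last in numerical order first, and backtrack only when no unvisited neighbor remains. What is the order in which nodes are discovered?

Visit 10
10 → 14
14 → 15
15 → 5
5 → 13
13 → 11
11 → 16
16 → 12
12 → 8
8 → 9
9 → 6
6 → 4
4 → 2
2 → 0
4 → 1
12 → 3
11 → 7

10 14 15 5 13 11 16 12 8 9 6 4 2 0 1 3 7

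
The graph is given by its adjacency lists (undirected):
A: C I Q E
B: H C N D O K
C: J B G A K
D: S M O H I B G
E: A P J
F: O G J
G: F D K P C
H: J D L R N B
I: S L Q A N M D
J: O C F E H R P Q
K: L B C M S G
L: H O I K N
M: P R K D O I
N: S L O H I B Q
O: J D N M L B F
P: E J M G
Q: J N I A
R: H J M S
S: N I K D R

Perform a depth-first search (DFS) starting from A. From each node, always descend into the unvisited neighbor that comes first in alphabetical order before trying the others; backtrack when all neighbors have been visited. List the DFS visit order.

Visit A
A → C
C → B
B → D
D → G
G → F
F → J
J → E
E → P
P → M
M → I
I → L
L → H
H → N
N → O
N → Q
N → S
S → K
S → R

A → C → B → D → G → F → J → E → P → M → I → L → H → N → O → Q → S → K → R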